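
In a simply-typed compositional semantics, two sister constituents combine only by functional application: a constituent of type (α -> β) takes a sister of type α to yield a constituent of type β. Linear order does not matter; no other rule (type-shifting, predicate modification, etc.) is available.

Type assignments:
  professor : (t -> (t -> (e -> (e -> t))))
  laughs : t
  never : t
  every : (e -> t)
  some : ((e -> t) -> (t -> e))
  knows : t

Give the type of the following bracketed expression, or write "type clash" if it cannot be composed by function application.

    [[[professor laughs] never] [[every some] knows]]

(e -> t)

[professor laughs]: professor is (t -> (t -> (e -> (e -> t)))), laughs is t; result (t -> (e -> (e -> t))).
[[professor laughs] never]: [professor laughs] is (t -> (e -> (e -> t))), never is t; result (e -> (e -> t)).
[every some]: some is ((e -> t) -> (t -> e)), every is (e -> t); result (t -> e).
[[every some] knows]: [every some] is (t -> e), knows is t; result e.
[[[professor laughs] never] [[every some] knows]]: [[professor laughs] never] is (e -> (e -> t)), [[every some] knows] is e; result (e -> t).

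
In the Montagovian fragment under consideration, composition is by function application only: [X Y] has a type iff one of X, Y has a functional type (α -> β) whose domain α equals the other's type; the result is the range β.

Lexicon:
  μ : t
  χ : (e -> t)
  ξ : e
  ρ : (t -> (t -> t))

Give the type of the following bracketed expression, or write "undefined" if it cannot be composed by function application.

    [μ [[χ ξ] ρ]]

[χ ξ]: (e -> t) applied to e yields t.
[[χ ξ] ρ]: (t -> (t -> t)) applied to t yields (t -> t).
[μ [[χ ξ] ρ]]: (t -> t) applied to t yields t.

t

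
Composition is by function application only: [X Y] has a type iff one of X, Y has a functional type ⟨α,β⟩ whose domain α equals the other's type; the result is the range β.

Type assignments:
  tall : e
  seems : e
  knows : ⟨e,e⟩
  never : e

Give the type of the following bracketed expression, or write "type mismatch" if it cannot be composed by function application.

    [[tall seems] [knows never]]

[tall seems]: e with e — neither is a function whose domain matches the other; composition fails here.

type mismatch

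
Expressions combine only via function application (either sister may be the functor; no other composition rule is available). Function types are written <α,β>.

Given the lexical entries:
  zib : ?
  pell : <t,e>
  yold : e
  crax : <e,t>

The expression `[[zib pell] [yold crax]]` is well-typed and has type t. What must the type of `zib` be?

<<t,e>,<t,t>>

[[zib pell] [yold crax]] must have type t. The sister [yold crax] has type t; that is not a function onto t, so [zib pell] must be the functor, of type <t,t>.
[zib pell] must have type <t,t>. The sister pell has type <t,e>; that is not a function onto <t,t>, so zib must be the functor, of type <<t,e>,<t,t>>.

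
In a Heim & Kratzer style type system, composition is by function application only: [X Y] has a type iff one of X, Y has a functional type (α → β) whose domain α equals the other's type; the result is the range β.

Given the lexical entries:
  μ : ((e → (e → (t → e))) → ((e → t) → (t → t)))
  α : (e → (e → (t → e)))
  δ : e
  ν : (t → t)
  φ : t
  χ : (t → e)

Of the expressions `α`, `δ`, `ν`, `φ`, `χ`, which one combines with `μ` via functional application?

α — combines: μ : ((e → (e → (t → e))) → ((e → t) → (t → t))) takes α : (e → (e → (t → e))) as argument, giving ((e → t) → (t → t)).
δ : e — does not combine with μ.
ν : (t → t) — does not combine with μ.
φ : t — does not combine with μ.
χ : (t → e) — does not combine with μ.

α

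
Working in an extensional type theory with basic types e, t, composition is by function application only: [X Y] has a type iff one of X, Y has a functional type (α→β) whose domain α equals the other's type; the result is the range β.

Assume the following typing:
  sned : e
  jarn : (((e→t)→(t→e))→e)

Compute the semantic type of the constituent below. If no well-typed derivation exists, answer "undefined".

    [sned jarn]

At [sned jarn]: neither e nor (((e→t)→(t→e))→e) can take the other as argument; the node is ill-typed.

undefined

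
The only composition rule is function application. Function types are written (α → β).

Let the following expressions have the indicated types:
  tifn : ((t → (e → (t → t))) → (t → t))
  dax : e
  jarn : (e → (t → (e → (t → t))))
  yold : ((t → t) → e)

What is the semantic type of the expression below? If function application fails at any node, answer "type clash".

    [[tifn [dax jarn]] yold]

[dax jarn]: jarn is (e → (t → (e → (t → t)))), dax is e; result (t → (e → (t → t))).
[tifn [dax jarn]]: tifn is ((t → (e → (t → t))) → (t → t)), [dax jarn] is (t → (e → (t → t))); result (t → t).
[[tifn [dax jarn]] yold]: yold is ((t → t) → e), [tifn [dax jarn]] is (t → t); result e.

e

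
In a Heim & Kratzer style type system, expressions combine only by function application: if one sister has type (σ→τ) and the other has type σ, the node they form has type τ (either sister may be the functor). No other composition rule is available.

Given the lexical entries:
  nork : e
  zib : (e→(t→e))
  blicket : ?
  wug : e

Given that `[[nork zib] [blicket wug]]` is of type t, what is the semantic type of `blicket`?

For [[nork zib] [blicket wug]] to have type t with [nork zib] of type (t→e), [blicket wug] must be the function: [blicket wug] : ((t→e)→t).
For [blicket wug] to have type ((t→e)→t) with wug of type e, blicket must be the function: blicket : (e→((t→e)→t)).

(e→((t→e)→t))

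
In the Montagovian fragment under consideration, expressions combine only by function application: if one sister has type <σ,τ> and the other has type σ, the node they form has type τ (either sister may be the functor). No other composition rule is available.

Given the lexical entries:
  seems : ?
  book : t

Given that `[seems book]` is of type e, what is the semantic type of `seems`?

[seems book] must have type e. The sister book has type t; that is not a function onto e, so seems must be the functor, of type <t,e>.

<t,e>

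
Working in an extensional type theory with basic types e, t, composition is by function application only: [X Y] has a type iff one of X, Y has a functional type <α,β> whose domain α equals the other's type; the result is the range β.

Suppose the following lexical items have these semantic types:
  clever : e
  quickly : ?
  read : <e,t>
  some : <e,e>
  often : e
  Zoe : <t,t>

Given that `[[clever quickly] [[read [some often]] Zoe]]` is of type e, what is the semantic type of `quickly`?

<e,<t,e>>

[[clever quickly] [[read [some often]] Zoe]] must have type e. The sister [[read [some often]] Zoe] has type t; that is not a function onto e, so [clever quickly] must be the functor, of type <t,e>.
[clever quickly] must have type <t,e>. The sister clever has type e; that is not a function onto <t,e>, so quickly must be the functor, of type <e,<t,e>>.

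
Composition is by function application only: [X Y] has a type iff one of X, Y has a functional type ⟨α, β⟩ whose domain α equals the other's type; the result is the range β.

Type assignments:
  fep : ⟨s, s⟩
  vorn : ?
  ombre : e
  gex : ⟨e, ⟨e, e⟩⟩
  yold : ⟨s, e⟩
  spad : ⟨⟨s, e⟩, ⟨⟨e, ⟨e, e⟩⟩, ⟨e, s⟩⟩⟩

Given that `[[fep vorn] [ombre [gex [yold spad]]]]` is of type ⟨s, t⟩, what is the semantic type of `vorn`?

[[fep vorn] [ombre [gex [yold spad]]]] must have type ⟨s, t⟩. The sister [ombre [gex [yold spad]]] has type s; that is not a function onto ⟨s, t⟩, so [fep vorn] must be the functor, of type ⟨s, ⟨s, t⟩⟩.
[fep vorn] must have type ⟨s, ⟨s, t⟩⟩. The sister fep has type ⟨s, s⟩; that is not a function onto ⟨s, ⟨s, t⟩⟩, so vorn must be the functor, of type ⟨⟨s, s⟩, ⟨s, ⟨s, t⟩⟩⟩.

⟨⟨s, s⟩, ⟨s, ⟨s, t⟩⟩⟩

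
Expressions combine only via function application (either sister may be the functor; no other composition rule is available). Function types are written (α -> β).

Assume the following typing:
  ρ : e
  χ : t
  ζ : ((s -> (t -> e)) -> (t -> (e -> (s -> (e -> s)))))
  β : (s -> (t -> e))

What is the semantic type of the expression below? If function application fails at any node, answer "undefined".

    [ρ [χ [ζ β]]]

(s -> (e -> s))

[ζ β] — ζ of type ((s -> (t -> e)) -> (t -> (e -> (s -> (e -> s))))) combines with β of type (s -> (t -> e)): type (t -> (e -> (s -> (e -> s)))).
[χ [ζ β]] — [ζ β] of type (t -> (e -> (s -> (e -> s)))) combines with χ of type t: type (e -> (s -> (e -> s))).
[ρ [χ [ζ β]]] — [χ [ζ β]] of type (e -> (s -> (e -> s))) combines with ρ of type e: type (s -> (e -> s)).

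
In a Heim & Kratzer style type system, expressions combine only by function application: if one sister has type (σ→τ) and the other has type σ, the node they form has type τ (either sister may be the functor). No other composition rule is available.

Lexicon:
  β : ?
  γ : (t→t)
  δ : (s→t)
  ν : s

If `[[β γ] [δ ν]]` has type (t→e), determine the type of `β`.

((t→t)→(t→(t→e)))

[[β γ] [δ ν]] must have type (t→e). The sister [δ ν] has type t; that is not a function onto (t→e), so [β γ] must be the functor, of type (t→(t→e)).
[β γ] must have type (t→(t→e)). The sister γ has type (t→t); that is not a function onto (t→(t→e)), so β must be the functor, of type ((t→t)→(t→(t→e))).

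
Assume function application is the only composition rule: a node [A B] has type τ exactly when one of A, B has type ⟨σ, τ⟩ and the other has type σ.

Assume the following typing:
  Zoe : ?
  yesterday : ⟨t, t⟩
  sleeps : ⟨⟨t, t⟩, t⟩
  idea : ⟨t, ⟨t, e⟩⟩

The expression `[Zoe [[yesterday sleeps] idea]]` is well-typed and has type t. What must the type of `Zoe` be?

⟨⟨t, e⟩, t⟩

[Zoe [[yesterday sleeps] idea]] must have type t. The sister [[yesterday sleeps] idea] has type ⟨t, e⟩; that is not a function onto t, so Zoe must be the functor, of type ⟨⟨t, e⟩, t⟩.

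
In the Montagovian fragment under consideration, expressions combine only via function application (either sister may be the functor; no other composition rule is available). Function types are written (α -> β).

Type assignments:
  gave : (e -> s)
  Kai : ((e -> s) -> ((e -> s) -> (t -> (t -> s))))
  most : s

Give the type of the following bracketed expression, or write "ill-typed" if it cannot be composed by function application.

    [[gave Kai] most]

[gave Kai]: Kai is ((e -> s) -> ((e -> s) -> (t -> (t -> s)))), gave is (e -> s); result ((e -> s) -> (t -> (t -> s))).
[[gave Kai] most]: ((e -> s) -> (t -> (t -> s))) and s cannot combine by function application — type clash.

ill-typed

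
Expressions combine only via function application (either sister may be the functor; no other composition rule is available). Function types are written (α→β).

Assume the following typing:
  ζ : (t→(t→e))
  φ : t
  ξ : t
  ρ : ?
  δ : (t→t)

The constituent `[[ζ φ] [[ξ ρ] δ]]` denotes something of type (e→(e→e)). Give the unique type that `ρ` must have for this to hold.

(t→((t→t)→((t→e)→(e→(e→e)))))

For [[ζ φ] [[ξ ρ] δ]] to have type (e→(e→e)) with [ζ φ] of type (t→e), [[ξ ρ] δ] must be the function: [[ξ ρ] δ] : ((t→e)→(e→(e→e))).
For [[ξ ρ] δ] to have type ((t→e)→(e→(e→e))) with δ of type (t→t), [ξ ρ] must be the function: [ξ ρ] : ((t→t)→((t→e)→(e→(e→e)))).
For [ξ ρ] to have type ((t→t)→((t→e)→(e→(e→e)))) with ξ of type t, ρ must be the function: ρ : (t→((t→t)→((t→e)→(e→(e→e))))).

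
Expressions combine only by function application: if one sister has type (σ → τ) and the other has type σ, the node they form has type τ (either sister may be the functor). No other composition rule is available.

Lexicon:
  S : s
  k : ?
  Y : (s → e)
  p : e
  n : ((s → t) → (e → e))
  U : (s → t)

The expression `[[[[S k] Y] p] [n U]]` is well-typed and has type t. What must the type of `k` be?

(s → ((s → e) → (e → ((e → e) → t))))

For [[[[S k] Y] p] [n U]] to have type t with [n U] of type (e → e), [[[S k] Y] p] must be the function: [[[S k] Y] p] : ((e → e) → t).
For [[[S k] Y] p] to have type ((e → e) → t) with p of type e, [[S k] Y] must be the function: [[S k] Y] : (e → ((e → e) → t)).
For [[S k] Y] to have type (e → ((e → e) → t)) with Y of type (s → e), [S k] must be the function: [S k] : ((s → e) → (e → ((e → e) → t))).
For [S k] to have type ((s → e) → (e → ((e → e) → t))) with S of type s, k must be the function: k : (s → ((s → e) → (e → ((e → e) → t)))).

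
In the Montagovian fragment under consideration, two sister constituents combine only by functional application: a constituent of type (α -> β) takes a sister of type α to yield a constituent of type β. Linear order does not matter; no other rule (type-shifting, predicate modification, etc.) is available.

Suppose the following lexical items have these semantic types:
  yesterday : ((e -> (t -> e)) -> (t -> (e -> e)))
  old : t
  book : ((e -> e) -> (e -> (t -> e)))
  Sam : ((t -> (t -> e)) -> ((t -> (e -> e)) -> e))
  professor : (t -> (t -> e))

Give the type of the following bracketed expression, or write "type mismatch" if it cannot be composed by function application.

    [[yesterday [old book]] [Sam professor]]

type mismatch

At [old book]: neither t nor ((e -> e) -> (e -> (t -> e))) can take the other as argument; the node is ill-typed.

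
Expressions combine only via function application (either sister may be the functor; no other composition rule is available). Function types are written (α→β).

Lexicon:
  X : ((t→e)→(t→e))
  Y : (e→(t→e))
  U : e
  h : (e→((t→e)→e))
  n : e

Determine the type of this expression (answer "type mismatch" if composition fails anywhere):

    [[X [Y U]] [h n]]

[Y U]: Y is (e→(t→e)), U is e; result (t→e).
[X [Y U]]: X is ((t→e)→(t→e)), [Y U] is (t→e); result (t→e).
[h n]: h is (e→((t→e)→e)), n is e; result ((t→e)→e).
[[X [Y U]] [h n]]: [h n] is ((t→e)→e), [X [Y U]] is (t→e); result e.

e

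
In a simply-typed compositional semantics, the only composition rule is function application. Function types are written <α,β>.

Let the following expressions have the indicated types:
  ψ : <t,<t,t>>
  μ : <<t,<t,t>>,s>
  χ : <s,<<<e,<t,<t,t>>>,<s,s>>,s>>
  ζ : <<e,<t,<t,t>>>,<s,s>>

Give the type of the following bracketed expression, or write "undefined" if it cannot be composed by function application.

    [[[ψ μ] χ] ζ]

[ψ μ] — μ of type <<t,<t,t>>,s> combines with ψ of type <t,<t,t>>: type s.
[[ψ μ] χ] — χ of type <s,<<<e,<t,<t,t>>>,<s,s>>,s>> combines with [ψ μ] of type s: type <<<e,<t,<t,t>>>,<s,s>>,s>.
[[[ψ μ] χ] ζ] — [[ψ μ] χ] of type <<<e,<t,<t,t>>>,<s,s>>,s> combines with ζ of type <<e,<t,<t,t>>>,<s,s>>: type s.

s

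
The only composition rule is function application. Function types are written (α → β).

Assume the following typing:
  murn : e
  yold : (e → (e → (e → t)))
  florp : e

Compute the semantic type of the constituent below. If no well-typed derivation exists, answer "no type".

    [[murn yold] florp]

[murn yold] — yold of type (e → (e → (e → t))) combines with murn of type e: type (e → (e → t)).
[[murn yold] florp] — [murn yold] of type (e → (e → t)) combines with florp of type e: type (e → t).

(e → t)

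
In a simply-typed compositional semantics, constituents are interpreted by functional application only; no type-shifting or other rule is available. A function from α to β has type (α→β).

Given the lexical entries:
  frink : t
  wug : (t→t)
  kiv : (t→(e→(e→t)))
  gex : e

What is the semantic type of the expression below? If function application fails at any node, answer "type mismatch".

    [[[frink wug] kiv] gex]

[frink wug]: functor wug : (t→t), argument frink : t; result t.
[[frink wug] kiv]: functor kiv : (t→(e→(e→t))), argument [frink wug] : t; result (e→(e→t)).
[[[frink wug] kiv] gex]: functor [[frink wug] kiv] : (e→(e→t)), argument gex : e; result (e→t).

(e→t)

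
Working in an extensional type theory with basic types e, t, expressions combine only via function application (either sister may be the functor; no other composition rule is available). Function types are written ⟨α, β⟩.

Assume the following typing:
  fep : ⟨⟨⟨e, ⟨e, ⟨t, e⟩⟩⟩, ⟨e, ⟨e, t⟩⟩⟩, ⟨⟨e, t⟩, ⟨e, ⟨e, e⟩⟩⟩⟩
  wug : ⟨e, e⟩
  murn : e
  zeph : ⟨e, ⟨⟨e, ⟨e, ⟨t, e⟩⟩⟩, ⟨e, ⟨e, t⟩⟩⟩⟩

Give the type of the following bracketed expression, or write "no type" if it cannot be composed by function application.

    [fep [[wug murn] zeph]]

[wug murn]: wug is ⟨e, e⟩, murn is e; result e.
[[wug murn] zeph]: zeph is ⟨e, ⟨⟨e, ⟨e, ⟨t, e⟩⟩⟩, ⟨e, ⟨e, t⟩⟩⟩⟩, [wug murn] is e; result ⟨⟨e, ⟨e, ⟨t, e⟩⟩⟩, ⟨e, ⟨e, t⟩⟩⟩.
[fep [[wug murn] zeph]]: fep is ⟨⟨⟨e, ⟨e, ⟨t, e⟩⟩⟩, ⟨e, ⟨e, t⟩⟩⟩, ⟨⟨e, t⟩, ⟨e, ⟨e, e⟩⟩⟩⟩, [[wug murn] zeph] is ⟨⟨e, ⟨e, ⟨t, e⟩⟩⟩, ⟨e, ⟨e, t⟩⟩⟩; result ⟨⟨e, t⟩, ⟨e, ⟨e, e⟩⟩⟩.

⟨⟨e, t⟩, ⟨e, ⟨e, e⟩⟩⟩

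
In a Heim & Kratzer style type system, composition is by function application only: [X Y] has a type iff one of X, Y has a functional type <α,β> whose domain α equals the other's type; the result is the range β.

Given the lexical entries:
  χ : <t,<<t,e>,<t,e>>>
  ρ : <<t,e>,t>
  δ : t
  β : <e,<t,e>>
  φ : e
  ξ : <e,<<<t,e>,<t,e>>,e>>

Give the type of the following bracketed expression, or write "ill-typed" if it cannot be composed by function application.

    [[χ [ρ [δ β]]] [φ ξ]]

[δ β]: t with <e,<t,e>> — neither is a function whose domain matches the other; composition fails here.

ill-typed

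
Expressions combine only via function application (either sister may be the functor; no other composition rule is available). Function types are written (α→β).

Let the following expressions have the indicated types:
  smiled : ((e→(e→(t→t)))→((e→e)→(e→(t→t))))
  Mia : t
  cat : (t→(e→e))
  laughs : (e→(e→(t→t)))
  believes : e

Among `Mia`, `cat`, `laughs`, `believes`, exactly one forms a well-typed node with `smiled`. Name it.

Mia : t — does not combine with smiled.
cat : (t→(e→e)) — does not combine with smiled.
laughs — combines: smiled : ((e→(e→(t→t)))→((e→e)→(e→(t→t)))) takes laughs : (e→(e→(t→t))) as argument, giving ((e→e)→(e→(t→t))).
believes : e — does not combine with smiled.

laughs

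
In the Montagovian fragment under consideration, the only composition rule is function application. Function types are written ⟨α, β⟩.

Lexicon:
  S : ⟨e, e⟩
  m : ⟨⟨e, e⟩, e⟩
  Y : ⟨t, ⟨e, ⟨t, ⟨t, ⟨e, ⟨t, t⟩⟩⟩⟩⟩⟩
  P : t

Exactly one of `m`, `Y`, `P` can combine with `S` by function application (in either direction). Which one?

m

m — combines: m : ⟨⟨e, e⟩, e⟩ takes S : ⟨e, e⟩ as argument, giving e.
Y : ⟨t, ⟨e, ⟨t, ⟨t, ⟨e, ⟨t, t⟩⟩⟩⟩⟩⟩ — neither side's domain matches the other.
P : t — neither side's domain matches the other.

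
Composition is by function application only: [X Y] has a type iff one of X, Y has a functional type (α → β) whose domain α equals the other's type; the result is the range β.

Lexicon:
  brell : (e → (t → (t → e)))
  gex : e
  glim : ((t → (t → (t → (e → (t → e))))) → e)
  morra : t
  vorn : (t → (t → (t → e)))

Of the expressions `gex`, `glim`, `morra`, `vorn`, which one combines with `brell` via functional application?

gex — combines: brell : (e → (t → (t → e))) takes gex : e as argument, giving (t → (t → e)).
glim : ((t → (t → (t → (e → (t → e))))) → e) — no; brell wants e, and glim wants (t → (t → (t → (e → (t → e))))).
morra : t — no; brell wants e, and morra wants nothing (atomic).
vorn : (t → (t → (t → e))) — no; brell wants e, and vorn wants t.

gex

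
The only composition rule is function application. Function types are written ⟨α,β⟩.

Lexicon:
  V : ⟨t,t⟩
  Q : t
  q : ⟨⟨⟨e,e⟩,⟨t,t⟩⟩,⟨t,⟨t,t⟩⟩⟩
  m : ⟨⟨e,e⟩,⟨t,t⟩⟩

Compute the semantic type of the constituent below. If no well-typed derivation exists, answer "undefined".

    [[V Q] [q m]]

[V Q]: functor V : ⟨t,t⟩, argument Q : t; result t.
[q m]: functor q : ⟨⟨⟨e,e⟩,⟨t,t⟩⟩,⟨t,⟨t,t⟩⟩⟩, argument m : ⟨⟨e,e⟩,⟨t,t⟩⟩; result ⟨t,⟨t,t⟩⟩.
[[V Q] [q m]]: functor [q m] : ⟨t,⟨t,t⟩⟩, argument [V Q] : t; result ⟨t,t⟩.

⟨t,t⟩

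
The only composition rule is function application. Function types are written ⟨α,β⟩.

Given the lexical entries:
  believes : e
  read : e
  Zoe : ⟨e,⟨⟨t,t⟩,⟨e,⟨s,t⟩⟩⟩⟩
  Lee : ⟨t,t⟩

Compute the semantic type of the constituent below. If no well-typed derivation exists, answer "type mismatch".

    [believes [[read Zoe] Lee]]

[read Zoe]: ⟨e,⟨⟨t,t⟩,⟨e,⟨s,t⟩⟩⟩⟩ applied to e yields ⟨⟨t,t⟩,⟨e,⟨s,t⟩⟩⟩.
[[read Zoe] Lee]: ⟨⟨t,t⟩,⟨e,⟨s,t⟩⟩⟩ applied to ⟨t,t⟩ yields ⟨e,⟨s,t⟩⟩.
[believes [[read Zoe] Lee]]: ⟨e,⟨s,t⟩⟩ applied to e yields ⟨s,t⟩.

⟨s,t⟩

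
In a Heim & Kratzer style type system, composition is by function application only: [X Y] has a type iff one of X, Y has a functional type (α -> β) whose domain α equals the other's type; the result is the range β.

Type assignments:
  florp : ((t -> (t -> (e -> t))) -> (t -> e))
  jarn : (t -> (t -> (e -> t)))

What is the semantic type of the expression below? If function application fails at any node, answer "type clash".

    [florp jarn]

(t -> e)

At [florp jarn], florp : ((t -> (t -> (e -> t))) -> (t -> e)) takes jarn : (t -> (t -> (e -> t))), giving (t -> e).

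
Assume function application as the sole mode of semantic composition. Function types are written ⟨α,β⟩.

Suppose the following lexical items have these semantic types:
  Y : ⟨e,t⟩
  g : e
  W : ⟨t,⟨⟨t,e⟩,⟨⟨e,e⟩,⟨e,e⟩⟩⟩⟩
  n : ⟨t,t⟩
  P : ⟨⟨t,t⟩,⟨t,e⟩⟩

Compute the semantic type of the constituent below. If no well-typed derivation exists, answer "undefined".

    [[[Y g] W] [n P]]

[Y g]: functor Y : ⟨e,t⟩, argument g : e; result t.
[[Y g] W]: functor W : ⟨t,⟨⟨t,e⟩,⟨⟨e,e⟩,⟨e,e⟩⟩⟩⟩, argument [Y g] : t; result ⟨⟨t,e⟩,⟨⟨e,e⟩,⟨e,e⟩⟩⟩.
[n P]: functor P : ⟨⟨t,t⟩,⟨t,e⟩⟩, argument n : ⟨t,t⟩; result ⟨t,e⟩.
[[[Y g] W] [n P]]: functor [[Y g] W] : ⟨⟨t,e⟩,⟨⟨e,e⟩,⟨e,e⟩⟩⟩, argument [n P] : ⟨t,e⟩; result ⟨⟨e,e⟩,⟨e,e⟩⟩.

⟨⟨e,e⟩,⟨e,e⟩⟩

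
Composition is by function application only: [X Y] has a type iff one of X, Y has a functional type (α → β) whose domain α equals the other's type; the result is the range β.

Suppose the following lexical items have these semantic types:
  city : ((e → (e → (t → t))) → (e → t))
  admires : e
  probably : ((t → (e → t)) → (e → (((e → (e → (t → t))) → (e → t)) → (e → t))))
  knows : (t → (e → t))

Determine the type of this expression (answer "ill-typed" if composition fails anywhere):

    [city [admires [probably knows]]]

(e → t)

[probably knows]: ((t → (e → t)) → (e → (((e → (e → (t → t))) → (e → t)) → (e → t)))) applied to (t → (e → t)) yields (e → (((e → (e → (t → t))) → (e → t)) → (e → t))).
[admires [probably knows]]: (e → (((e → (e → (t → t))) → (e → t)) → (e → t))) applied to e yields (((e → (e → (t → t))) → (e → t)) → (e → t)).
[city [admires [probably knows]]]: (((e → (e → (t → t))) → (e → t)) → (e → t)) applied to ((e → (e → (t → t))) → (e → t)) yields (e → t).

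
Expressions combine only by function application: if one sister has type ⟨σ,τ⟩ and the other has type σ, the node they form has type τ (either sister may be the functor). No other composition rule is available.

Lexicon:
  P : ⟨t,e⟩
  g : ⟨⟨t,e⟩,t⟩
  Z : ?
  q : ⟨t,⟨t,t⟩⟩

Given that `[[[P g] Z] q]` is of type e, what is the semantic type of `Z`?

At [[[P g] Z] q] (required: e): q is ⟨t,⟨t,t⟩⟩, which is not a function with range e; hence [[P g] Z] is the functor — type ⟨⟨t,⟨t,t⟩⟩,e⟩.
At [[P g] Z] (required: ⟨⟨t,⟨t,t⟩⟩,e⟩): [P g] is t, which is not a function with range ⟨⟨t,⟨t,t⟩⟩,e⟩; hence Z is the functor — type ⟨t,⟨⟨t,⟨t,t⟩⟩,e⟩⟩.

⟨t,⟨⟨t,⟨t,t⟩⟩,e⟩⟩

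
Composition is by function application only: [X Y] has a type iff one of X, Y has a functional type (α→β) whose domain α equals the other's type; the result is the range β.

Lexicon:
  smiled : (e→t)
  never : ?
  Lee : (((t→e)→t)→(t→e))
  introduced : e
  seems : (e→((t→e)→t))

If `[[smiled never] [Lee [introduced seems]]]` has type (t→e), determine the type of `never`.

[[smiled never] [Lee [introduced seems]]] is required to be (t→e). [Lee [introduced seems]] : (t→e) cannot yield (t→e) as functor, so [smiled never] : ((t→e)→(t→e)).
[smiled never] is required to be ((t→e)→(t→e)). smiled : (e→t) cannot yield ((t→e)→(t→e)) as functor, so never : ((e→t)→((t→e)→(t→e))).

((e→t)→((t→e)→(t→e)))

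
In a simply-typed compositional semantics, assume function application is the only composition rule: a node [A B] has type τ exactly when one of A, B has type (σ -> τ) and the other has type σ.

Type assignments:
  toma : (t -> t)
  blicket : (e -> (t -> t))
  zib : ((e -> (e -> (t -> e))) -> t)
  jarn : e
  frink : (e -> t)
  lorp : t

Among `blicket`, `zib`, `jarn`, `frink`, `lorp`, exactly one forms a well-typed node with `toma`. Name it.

blicket : (e -> (t -> t)) — neither side's domain matches the other.
zib : ((e -> (e -> (t -> e))) -> t) — neither side's domain matches the other.
jarn : e — neither side's domain matches the other.
frink : (e -> t) — neither side's domain matches the other.
lorp — combines: toma : (t -> t) takes lorp : t as argument, giving t.

lorp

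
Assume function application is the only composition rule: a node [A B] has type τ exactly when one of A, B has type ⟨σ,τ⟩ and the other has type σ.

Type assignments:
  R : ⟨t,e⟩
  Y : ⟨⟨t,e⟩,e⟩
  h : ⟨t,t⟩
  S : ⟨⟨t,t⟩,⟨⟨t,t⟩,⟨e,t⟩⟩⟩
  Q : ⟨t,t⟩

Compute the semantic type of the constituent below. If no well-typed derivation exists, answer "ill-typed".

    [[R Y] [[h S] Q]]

[R Y] — Y of type ⟨⟨t,e⟩,e⟩ combines with R of type ⟨t,e⟩: type e.
[h S] — S of type ⟨⟨t,t⟩,⟨⟨t,t⟩,⟨e,t⟩⟩⟩ combines with h of type ⟨t,t⟩: type ⟨⟨t,t⟩,⟨e,t⟩⟩.
[[h S] Q] — [h S] of type ⟨⟨t,t⟩,⟨e,t⟩⟩ combines with Q of type ⟨t,t⟩: type ⟨e,t⟩.
[[R Y] [[h S] Q]] — [[h S] Q] of type ⟨e,t⟩ combines with [R Y] of type e: type t.

t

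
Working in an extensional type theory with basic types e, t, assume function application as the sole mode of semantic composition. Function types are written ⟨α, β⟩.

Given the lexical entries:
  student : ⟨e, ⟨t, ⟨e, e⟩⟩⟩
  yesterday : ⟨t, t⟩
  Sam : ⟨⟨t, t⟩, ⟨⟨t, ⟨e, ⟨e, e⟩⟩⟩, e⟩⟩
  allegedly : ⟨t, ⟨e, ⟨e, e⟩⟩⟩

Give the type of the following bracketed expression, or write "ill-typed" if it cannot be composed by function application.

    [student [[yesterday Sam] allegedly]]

⟨t, ⟨e, e⟩⟩

[yesterday Sam]: functor Sam : ⟨⟨t, t⟩, ⟨⟨t, ⟨e, ⟨e, e⟩⟩⟩, e⟩⟩, argument yesterday : ⟨t, t⟩; result ⟨⟨t, ⟨e, ⟨e, e⟩⟩⟩, e⟩.
[[yesterday Sam] allegedly]: functor [yesterday Sam] : ⟨⟨t, ⟨e, ⟨e, e⟩⟩⟩, e⟩, argument allegedly : ⟨t, ⟨e, ⟨e, e⟩⟩⟩; result e.
[student [[yesterday Sam] allegedly]]: functor student : ⟨e, ⟨t, ⟨e, e⟩⟩⟩, argument [[yesterday Sam] allegedly] : e; result ⟨t, ⟨e, e⟩⟩.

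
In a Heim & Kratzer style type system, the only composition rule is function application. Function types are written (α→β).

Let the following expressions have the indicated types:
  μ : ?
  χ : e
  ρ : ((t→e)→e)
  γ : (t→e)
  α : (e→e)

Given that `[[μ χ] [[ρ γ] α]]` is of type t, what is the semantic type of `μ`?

(e→(e→t))

[[μ χ] [[ρ γ] α]] is required to be t. [[ρ γ] α] : e cannot yield t as functor, so [μ χ] : (e→t).
[μ χ] is required to be (e→t). χ : e cannot yield (e→t) as functor, so μ : (e→(e→t)).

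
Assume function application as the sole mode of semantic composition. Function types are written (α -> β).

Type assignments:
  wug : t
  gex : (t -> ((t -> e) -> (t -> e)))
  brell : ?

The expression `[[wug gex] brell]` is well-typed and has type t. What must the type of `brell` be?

[[wug gex] brell] is required to be t. [wug gex] : ((t -> e) -> (t -> e)) cannot yield t as functor, so brell : (((t -> e) -> (t -> e)) -> t).

(((t -> e) -> (t -> e)) -> t)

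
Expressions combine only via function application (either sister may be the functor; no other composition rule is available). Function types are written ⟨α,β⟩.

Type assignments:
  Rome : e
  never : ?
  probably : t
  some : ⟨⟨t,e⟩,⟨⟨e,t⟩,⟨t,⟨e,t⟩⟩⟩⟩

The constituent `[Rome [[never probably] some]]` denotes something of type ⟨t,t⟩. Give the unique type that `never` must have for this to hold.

⟨t,⟨⟨⟨t,e⟩,⟨⟨e,t⟩,⟨t,⟨e,t⟩⟩⟩⟩,⟨e,⟨t,t⟩⟩⟩⟩

[Rome [[never probably] some]] must have type ⟨t,t⟩. The sister Rome has type e; that is not a function onto ⟨t,t⟩, so [[never probably] some] must be the functor, of type ⟨e,⟨t,t⟩⟩.
[[never probably] some] must have type ⟨e,⟨t,t⟩⟩. The sister some has type ⟨⟨t,e⟩,⟨⟨e,t⟩,⟨t,⟨e,t⟩⟩⟩⟩; that is not a function onto ⟨e,⟨t,t⟩⟩, so [never probably] must be the functor, of type ⟨⟨⟨t,e⟩,⟨⟨e,t⟩,⟨t,⟨e,t⟩⟩⟩⟩,⟨e,⟨t,t⟩⟩⟩.
[never probably] must have type ⟨⟨⟨t,e⟩,⟨⟨e,t⟩,⟨t,⟨e,t⟩⟩⟩⟩,⟨e,⟨t,t⟩⟩⟩. The sister probably has type t; that is not a function onto ⟨⟨⟨t,e⟩,⟨⟨e,t⟩,⟨t,⟨e,t⟩⟩⟩⟩,⟨e,⟨t,t⟩⟩⟩, so never must be the functor, of type ⟨t,⟨⟨⟨t,e⟩,⟨⟨e,t⟩,⟨t,⟨e,t⟩⟩⟩⟩,⟨e,⟨t,t⟩⟩⟩⟩.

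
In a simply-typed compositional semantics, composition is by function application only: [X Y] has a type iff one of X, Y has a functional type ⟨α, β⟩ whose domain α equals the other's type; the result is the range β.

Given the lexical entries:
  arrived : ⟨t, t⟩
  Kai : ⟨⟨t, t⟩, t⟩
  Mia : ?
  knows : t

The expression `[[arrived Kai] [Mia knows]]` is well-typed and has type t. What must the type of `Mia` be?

[[arrived Kai] [Mia knows]] must have type t. The sister [arrived Kai] has type t; that is not a function onto t, so [Mia knows] must be the functor, of type ⟨t, t⟩.
[Mia knows] must have type ⟨t, t⟩. The sister knows has type t; that is not a function onto ⟨t, t⟩, so Mia must be the functor, of type ⟨t, ⟨t, t⟩⟩.

⟨t, ⟨t, t⟩⟩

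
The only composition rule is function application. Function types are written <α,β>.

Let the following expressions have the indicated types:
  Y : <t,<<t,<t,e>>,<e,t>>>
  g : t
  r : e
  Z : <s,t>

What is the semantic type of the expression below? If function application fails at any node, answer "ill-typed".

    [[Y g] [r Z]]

[Y g]: <t,<<t,<t,e>>,<e,t>>> applied to t yields <<t,<t,e>>,<e,t>>.
At [r Z]: neither e nor <s,t> can take the other as argument; the node is ill-typed.

ill-typed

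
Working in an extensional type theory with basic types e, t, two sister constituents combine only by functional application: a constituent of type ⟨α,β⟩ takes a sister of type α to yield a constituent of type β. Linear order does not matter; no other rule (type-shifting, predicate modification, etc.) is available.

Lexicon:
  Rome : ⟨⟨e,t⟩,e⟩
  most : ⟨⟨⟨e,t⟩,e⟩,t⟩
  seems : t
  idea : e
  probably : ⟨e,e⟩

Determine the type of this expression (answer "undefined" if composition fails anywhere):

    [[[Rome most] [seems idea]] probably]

undefined

[Rome most]: functor most : ⟨⟨⟨e,t⟩,e⟩,t⟩, argument Rome : ⟨⟨e,t⟩,e⟩; result t.
[seems idea]: t and e cannot combine by function application — type clash.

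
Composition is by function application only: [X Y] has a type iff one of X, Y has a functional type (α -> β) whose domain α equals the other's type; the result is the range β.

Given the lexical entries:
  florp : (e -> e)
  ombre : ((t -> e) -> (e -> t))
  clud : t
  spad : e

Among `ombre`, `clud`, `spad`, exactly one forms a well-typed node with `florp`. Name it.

spad

ombre : ((t -> e) -> (e -> t)) — no; florp wants e, and ombre wants (t -> e).
clud : t — no; florp wants e, and clud wants nothing (atomic).
spad — combines: florp : (e -> e) takes spad : e as argument, giving e.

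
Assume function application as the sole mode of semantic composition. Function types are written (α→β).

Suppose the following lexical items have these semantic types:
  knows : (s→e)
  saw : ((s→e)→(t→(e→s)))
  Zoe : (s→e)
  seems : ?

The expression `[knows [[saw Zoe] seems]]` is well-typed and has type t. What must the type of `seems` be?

At [knows [[saw Zoe] seems]] (required: t): knows is (s→e), which is not a function with range t; hence [[saw Zoe] seems] is the functor — type ((s→e)→t).
At [[saw Zoe] seems] (required: ((s→e)→t)): [saw Zoe] is (t→(e→s)), which is not a function with range ((s→e)→t); hence seems is the functor — type ((t→(e→s))→((s→e)→t)).

((t→(e→s))→((s→e)→t))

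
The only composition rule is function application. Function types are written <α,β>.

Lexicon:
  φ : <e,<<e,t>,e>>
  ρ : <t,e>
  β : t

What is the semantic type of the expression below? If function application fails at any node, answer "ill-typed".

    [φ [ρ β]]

<<e,t>,e>

[ρ β]: ρ is <t,e>, β is t; result e.
[φ [ρ β]]: φ is <e,<<e,t>,e>>, [ρ β] is e; result <<e,t>,e>.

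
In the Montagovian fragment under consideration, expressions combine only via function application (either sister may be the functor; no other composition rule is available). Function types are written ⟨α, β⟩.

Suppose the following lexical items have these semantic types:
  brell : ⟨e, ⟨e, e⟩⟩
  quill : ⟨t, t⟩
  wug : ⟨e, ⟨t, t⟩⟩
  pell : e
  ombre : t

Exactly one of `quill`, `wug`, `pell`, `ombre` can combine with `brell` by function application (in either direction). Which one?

quill : ⟨t, t⟩ — brell needs e; quill needs t; neither fits.
wug : ⟨e, ⟨t, t⟩⟩ — brell needs e; wug needs e; neither fits.
pell — combines: brell : ⟨e, ⟨e, e⟩⟩ takes pell : e as argument, giving ⟨e, e⟩.
ombre : t — brell needs e; ombre needs nothing (atomic); neither fits.

pell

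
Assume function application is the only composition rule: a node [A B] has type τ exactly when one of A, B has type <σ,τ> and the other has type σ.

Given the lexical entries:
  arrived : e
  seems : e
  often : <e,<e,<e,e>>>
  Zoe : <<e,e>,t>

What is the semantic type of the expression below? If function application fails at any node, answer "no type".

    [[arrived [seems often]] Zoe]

t

[seems often] — often of type <e,<e,<e,e>>> combines with seems of type e: type <e,<e,e>>.
[arrived [seems often]] — [seems often] of type <e,<e,e>> combines with arrived of type e: type <e,e>.
[[arrived [seems often]] Zoe] — Zoe of type <<e,e>,t> combines with [arrived [seems often]] of type <e,e>: type t.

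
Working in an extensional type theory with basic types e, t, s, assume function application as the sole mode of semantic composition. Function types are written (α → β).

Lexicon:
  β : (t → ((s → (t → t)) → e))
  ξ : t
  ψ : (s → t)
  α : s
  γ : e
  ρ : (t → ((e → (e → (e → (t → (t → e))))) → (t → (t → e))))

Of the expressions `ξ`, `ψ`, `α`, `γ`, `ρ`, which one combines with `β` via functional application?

ξ — combines: β : (t → ((s → (t → t)) → e)) takes ξ : t as argument, giving ((s → (t → t)) → e).
ψ : (s → t) — does not combine with β.
α : s — does not combine with β.
γ : e — does not combine with β.
ρ : (t → ((e → (e → (e → (t → (t → e))))) → (t → (t → e)))) — does not combine with β.

ξ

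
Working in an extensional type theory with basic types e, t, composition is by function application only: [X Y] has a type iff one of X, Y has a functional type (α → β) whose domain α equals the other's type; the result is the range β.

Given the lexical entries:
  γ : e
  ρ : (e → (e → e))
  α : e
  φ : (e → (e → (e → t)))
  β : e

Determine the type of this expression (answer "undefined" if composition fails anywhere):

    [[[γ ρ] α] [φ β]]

(e → t)

[γ ρ]: (e → (e → e)) applied to e yields (e → e).
[[γ ρ] α]: (e → e) applied to e yields e.
[φ β]: (e → (e → (e → t))) applied to e yields (e → (e → t)).
[[[γ ρ] α] [φ β]]: (e → (e → t)) applied to e yields (e → t).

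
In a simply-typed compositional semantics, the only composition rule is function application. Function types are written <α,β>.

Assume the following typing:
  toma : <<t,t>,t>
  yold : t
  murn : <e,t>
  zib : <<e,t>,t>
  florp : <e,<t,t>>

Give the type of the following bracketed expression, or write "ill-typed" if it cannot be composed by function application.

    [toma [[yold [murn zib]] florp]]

[murn zib]: <<e,t>,t> applied to <e,t> yields t.
[yold [murn zib]]: t and t cannot combine by function application — type clash.

ill-typed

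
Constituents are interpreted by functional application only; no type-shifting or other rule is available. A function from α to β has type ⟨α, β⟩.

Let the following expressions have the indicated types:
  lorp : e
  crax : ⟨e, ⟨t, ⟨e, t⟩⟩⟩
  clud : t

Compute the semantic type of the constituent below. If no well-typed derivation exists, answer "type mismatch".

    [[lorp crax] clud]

[lorp crax]: crax is ⟨e, ⟨t, ⟨e, t⟩⟩⟩, lorp is e; result ⟨t, ⟨e, t⟩⟩.
[[lorp crax] clud]: [lorp crax] is ⟨t, ⟨e, t⟩⟩, clud is t; result ⟨e, t⟩.

⟨e, t⟩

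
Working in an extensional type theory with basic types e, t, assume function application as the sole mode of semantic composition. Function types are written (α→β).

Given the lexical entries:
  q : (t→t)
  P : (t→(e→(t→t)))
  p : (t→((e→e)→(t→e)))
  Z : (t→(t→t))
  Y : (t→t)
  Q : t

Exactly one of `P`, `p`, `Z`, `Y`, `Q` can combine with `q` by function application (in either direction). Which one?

Q

P : (t→(e→(t→t))) — no; q wants t, and P wants t.
p : (t→((e→e)→(t→e))) — no; q wants t, and p wants t.
Z : (t→(t→t)) — no; q wants t, and Z wants t.
Y : (t→t) — no; q wants t, and Y wants t.
Q — combines: q : (t→t) takes Q : t as argument, giving t.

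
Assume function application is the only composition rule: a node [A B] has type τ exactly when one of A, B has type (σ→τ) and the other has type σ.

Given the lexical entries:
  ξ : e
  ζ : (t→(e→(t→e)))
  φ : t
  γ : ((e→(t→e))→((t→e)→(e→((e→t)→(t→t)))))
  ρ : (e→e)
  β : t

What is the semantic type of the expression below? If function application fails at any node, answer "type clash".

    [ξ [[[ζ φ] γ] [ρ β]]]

type clash

[ζ φ]: ζ is (t→(e→(t→e))), φ is t; result (e→(t→e)).
[[ζ φ] γ]: γ is ((e→(t→e))→((t→e)→(e→((e→t)→(t→t))))), [ζ φ] is (e→(t→e)); result ((t→e)→(e→((e→t)→(t→t)))).
[ρ β]: (e→e) and t cannot combine by function application — type clash.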